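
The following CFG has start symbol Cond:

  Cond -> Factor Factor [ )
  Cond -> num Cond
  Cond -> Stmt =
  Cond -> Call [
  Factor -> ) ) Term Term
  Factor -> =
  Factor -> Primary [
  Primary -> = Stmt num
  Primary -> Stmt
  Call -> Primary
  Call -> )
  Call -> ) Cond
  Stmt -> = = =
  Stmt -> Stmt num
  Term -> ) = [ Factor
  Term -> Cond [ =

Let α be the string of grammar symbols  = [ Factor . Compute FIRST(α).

{ = }

= is a terminal; add {=} and stop.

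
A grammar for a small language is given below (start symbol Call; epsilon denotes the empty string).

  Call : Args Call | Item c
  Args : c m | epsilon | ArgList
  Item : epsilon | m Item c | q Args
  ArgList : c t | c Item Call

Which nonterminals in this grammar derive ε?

{ Args, Item }

Directly nullable (have an epsilon-production): Args, Item.
No other nonterminal has a production whose RHS symbols are all nullable.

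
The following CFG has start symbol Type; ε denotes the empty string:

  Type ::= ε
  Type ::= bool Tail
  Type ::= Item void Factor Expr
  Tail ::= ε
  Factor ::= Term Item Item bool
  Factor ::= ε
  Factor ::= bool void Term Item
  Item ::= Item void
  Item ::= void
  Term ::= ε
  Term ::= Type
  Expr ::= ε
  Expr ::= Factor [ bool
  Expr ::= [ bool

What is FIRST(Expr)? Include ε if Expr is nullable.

Expr ::= ε contributes ε.
From Expr ::= Factor [ bool: Factor nullable, take FIRST(Factor) ∪ {[} = { [, bool, void }.
Expr ::= [ bool contributes {[}.
Union: FIRST(Expr) = { [, bool, void, ε }.

{ [, bool, void, ε }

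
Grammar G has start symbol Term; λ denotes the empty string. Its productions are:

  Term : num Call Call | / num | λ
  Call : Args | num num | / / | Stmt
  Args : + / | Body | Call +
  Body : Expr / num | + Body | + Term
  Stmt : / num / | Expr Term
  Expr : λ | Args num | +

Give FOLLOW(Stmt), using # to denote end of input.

{ #, +, /, num }

In Call : Stmt: Stmt is at the end, add FOLLOW(Call) = { #, +, /, num }.
Union: FOLLOW(Stmt) = { #, +, /, num }.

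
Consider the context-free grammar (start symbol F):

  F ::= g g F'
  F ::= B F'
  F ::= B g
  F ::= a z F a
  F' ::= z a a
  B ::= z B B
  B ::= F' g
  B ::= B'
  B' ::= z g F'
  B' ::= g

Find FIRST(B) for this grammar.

{ g, z }

B ::= z B B contributes {z}.
From B ::= F' g: add FIRST(F') = { z }.
From B ::= B': add FIRST(B') = { g, z }.
Union: FIRST(B) = { g, z }.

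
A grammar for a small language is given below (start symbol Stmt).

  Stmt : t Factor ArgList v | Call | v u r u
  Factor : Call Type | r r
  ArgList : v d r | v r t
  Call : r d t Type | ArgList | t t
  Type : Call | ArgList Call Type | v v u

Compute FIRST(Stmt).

Stmt : t Factor ArgList v contributes {t}.
From Stmt : Call: add FIRST(Call) = { r, t, v }.
Stmt : v u r u contributes {v}.
Union: FIRST(Stmt) = { r, t, v }.

{ r, t, v }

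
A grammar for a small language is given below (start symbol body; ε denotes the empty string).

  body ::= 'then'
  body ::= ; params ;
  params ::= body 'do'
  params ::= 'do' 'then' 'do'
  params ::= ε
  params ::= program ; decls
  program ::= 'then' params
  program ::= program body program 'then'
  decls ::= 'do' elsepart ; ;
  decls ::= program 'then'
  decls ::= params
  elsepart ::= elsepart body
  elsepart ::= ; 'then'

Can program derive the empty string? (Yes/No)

Nullable nonterminals: decls, params.
No production of program has an RHS whose symbols are all nullable, so program is not nullable.

No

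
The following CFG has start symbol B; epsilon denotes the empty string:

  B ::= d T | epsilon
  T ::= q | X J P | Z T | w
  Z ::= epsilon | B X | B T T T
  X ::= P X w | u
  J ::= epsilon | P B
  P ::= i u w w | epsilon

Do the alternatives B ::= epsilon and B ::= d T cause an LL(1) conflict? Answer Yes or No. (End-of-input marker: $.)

Yes

FIRST(epsilon) = { epsilon } and FIRST(d T) = { d }.
The first alternative is nullable and FOLLOW(B) = { $, d, i, q, u, w } shares d with FIRST of the second — conflict.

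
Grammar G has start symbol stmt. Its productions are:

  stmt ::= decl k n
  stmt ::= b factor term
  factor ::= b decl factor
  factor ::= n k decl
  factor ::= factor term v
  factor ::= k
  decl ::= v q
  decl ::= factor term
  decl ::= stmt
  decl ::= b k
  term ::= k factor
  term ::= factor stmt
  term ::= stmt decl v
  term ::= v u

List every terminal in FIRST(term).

term ::= k factor contributes {k}.
From term ::= factor stmt: add FIRST(factor) = { b, k, n }.
From term ::= stmt decl v: add FIRST(stmt) = { b, k, n, v }.
term ::= v u contributes {v}.
Union: FIRST(term) = { b, k, n, v }.

{ b, k, n, v }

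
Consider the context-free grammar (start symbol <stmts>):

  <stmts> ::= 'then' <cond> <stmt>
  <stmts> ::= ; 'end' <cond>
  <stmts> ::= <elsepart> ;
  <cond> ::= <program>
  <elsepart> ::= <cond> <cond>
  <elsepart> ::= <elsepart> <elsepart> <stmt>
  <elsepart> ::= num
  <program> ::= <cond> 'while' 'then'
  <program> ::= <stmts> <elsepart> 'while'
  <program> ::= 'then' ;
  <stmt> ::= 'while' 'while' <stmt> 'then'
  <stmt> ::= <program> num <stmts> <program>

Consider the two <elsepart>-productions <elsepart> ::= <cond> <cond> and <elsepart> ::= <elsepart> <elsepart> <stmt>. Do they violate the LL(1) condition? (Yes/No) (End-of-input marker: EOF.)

Yes

FIRST(<cond> <cond>) = { 'then', ;, num } and FIRST(<elsepart> <elsepart> <stmt>) = { 'then', ;, num }.
Both contain 'then', so the two alternatives are not disjoint — LL(1) conflict.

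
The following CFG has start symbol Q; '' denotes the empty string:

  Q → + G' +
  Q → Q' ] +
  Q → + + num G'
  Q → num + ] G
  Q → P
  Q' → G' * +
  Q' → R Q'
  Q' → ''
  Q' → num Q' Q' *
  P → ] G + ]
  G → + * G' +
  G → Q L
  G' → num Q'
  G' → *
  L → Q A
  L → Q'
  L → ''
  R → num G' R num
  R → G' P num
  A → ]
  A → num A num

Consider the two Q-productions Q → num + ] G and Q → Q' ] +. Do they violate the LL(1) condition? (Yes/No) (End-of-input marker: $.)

FIRST(num + ] G) = { num } and FIRST(Q' ] +) = { *, ], num }.
Both contain num, so the two alternatives are not disjoint — LL(1) conflict.

Yes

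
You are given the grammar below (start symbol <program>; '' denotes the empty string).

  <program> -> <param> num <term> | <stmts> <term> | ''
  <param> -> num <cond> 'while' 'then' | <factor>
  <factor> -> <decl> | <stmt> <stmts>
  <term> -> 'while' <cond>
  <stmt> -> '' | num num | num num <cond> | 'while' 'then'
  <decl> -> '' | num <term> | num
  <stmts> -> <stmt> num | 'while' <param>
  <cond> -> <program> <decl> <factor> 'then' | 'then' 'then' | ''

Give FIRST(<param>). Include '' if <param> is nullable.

{ 'while', num, '' }

<param> -> num <cond> 'while' 'then' contributes {num}.
From <param> -> <factor>: add FIRST(<factor>) = { 'while', num, '' } (including '' since <factor> is nullable).
Union: FIRST(<param>) = { 'while', num, '' }.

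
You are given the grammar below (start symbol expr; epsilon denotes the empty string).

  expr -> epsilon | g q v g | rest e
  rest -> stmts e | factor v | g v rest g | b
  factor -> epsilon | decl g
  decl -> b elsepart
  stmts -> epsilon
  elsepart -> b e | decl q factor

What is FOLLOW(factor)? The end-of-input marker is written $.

In rest -> factor v: add FIRST(v) = { v }.
In elsepart -> decl q factor: factor is at the end, add FOLLOW(elsepart) = { g, q }.
Union: FOLLOW(factor) = { g, q, v }.

{ g, q, v }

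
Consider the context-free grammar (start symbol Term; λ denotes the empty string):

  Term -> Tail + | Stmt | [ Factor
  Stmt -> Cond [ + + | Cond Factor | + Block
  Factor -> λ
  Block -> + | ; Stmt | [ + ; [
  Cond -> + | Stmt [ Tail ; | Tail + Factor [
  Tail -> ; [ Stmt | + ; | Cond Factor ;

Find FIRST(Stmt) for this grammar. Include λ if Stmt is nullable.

From Stmt -> Cond [ + +: add FIRST(Cond) = { +, ; }.
From Stmt -> Cond Factor: add FIRST(Cond) = { +, ; }.
Stmt -> + Block contributes {+}.
Union: FIRST(Stmt) = { +, ; }.

{ +, ; }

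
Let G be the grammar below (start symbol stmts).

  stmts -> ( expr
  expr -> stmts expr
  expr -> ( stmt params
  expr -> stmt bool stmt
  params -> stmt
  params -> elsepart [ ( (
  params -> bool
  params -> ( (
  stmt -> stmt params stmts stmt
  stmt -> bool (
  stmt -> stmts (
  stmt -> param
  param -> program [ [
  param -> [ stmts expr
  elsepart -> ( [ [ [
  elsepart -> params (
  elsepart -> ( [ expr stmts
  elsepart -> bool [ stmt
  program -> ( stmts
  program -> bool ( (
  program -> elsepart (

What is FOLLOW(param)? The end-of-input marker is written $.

{ $, (, [, bool }

In stmt -> param: param is at the end, add FOLLOW(stmt) = { $, (, [, bool }.
Union: FOLLOW(param) = { $, (, [, bool }.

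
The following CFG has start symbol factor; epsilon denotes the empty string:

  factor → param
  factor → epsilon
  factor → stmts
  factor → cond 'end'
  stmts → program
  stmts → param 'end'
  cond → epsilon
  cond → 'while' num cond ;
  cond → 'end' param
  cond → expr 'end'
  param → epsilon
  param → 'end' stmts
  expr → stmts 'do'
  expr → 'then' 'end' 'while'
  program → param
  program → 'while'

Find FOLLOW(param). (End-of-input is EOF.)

In factor → param: param is at the end, add FOLLOW(factor) = { EOF }.
In stmts → param 'end': add FIRST('end') = { 'end' }.
In cond → 'end' param: param is at the end, add FOLLOW(cond) = { 'end', ; }.
In program → param: param is at the end, add FOLLOW(program) = { EOF, 'do', 'end', ; }.
Union: FOLLOW(param) = { EOF, 'do', 'end', ; }.

{ EOF, 'do', 'end', ; }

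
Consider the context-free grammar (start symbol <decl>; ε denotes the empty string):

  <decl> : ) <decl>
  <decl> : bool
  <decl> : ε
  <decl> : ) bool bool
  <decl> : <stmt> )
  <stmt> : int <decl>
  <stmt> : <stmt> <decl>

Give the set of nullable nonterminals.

{ <decl> }

Directly nullable (have an ε-production): <decl>.
No other nonterminal has a production whose RHS symbols are all nullable.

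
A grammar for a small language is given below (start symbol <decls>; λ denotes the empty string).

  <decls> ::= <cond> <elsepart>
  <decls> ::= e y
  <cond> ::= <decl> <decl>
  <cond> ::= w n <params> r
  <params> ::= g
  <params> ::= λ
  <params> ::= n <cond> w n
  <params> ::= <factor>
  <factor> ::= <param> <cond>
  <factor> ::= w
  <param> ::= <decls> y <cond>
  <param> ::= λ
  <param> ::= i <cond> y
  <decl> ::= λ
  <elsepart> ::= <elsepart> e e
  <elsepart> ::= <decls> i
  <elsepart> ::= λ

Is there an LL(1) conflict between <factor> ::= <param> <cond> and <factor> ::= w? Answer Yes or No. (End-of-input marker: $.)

Yes

FIRST(<param> <cond>) = { e, i, w, y, λ } and FIRST(w) = { w }.
Both contain w, so the two alternatives are not disjoint — LL(1) conflict.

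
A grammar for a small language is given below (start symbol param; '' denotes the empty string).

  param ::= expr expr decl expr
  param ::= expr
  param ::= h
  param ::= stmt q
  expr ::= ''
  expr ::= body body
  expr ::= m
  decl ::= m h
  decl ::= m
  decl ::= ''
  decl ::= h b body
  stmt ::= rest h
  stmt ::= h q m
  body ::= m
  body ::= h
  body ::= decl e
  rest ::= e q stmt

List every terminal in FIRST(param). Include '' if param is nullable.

From param ::= expr expr decl expr: expr, expr, decl, expr nullable, take FIRST(expr) ∪ FIRST(expr) ∪ FIRST(decl) ∪ FIRST(expr) = { e, h, m }; also '' since the whole RHS is nullable.
From param ::= expr: add FIRST(expr) = { e, h, m, '' } (including '' since expr is nullable).
param ::= h contributes {h}.
From param ::= stmt q: add FIRST(stmt) = { e, h }.
Union: FIRST(param) = { e, h, m, '' }.

{ e, h, m, '' }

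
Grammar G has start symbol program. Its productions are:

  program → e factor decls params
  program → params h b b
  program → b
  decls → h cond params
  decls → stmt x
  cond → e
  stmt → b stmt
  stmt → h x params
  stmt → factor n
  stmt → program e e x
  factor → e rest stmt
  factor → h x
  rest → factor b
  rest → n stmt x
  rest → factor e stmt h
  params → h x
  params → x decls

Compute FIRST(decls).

decls → h cond params contributes {h}.
From decls → stmt x: add FIRST(stmt) = { b, e, h, x }.
Union: FIRST(decls) = { b, e, h, x }.

{ b, e, h, x }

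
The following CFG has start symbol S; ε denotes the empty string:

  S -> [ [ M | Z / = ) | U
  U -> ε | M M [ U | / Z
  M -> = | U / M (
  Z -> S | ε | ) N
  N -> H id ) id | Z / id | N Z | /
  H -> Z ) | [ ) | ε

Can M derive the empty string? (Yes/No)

No

Nullable nonterminals: H, S, U, Z.
No production of M has an RHS whose symbols are all nullable, so M is not nullable.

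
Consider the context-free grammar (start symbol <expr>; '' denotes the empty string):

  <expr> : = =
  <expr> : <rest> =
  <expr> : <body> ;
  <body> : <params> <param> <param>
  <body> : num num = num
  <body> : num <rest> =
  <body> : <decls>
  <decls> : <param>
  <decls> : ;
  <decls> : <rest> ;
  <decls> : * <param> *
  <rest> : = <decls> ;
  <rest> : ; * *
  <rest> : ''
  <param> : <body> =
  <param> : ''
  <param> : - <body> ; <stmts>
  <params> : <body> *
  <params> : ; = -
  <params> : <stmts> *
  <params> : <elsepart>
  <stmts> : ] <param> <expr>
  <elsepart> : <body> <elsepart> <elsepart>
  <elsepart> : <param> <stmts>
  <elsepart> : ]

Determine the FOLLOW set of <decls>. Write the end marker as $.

{ *, -, ;, =, ], num }

In <body> : <decls>: <decls> is at the end, add FOLLOW(<body>) = { *, -, ;, =, ], num }.
In <rest> : = <decls> ;: add FIRST(;) = { ; }.
Union: FOLLOW(<decls>) = { *, -, ;, =, ], num }.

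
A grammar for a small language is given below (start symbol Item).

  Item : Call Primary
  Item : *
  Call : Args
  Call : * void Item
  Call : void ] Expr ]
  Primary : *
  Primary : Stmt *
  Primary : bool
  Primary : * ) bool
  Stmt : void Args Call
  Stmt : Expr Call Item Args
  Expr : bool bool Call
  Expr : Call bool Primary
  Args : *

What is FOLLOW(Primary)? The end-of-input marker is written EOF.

In Item : Call Primary: Primary is at the end, add FOLLOW(Item) = { EOF, *, ], bool, void }.
In Expr : Call bool Primary: Primary is at the end, add FOLLOW(Expr) = { *, ], void }.
Union: FOLLOW(Primary) = { EOF, *, ], bool, void }.

{ EOF, *, ], bool, void }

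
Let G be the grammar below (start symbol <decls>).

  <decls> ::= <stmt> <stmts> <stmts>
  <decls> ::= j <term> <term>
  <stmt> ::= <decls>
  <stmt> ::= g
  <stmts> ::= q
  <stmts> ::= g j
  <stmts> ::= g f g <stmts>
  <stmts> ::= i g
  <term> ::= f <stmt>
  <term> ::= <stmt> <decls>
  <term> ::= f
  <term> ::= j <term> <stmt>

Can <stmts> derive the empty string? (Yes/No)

No

No nonterminal in this grammar is nullable.
No production of <stmts> has an RHS whose symbols are all nullable, so <stmts> is not nullable.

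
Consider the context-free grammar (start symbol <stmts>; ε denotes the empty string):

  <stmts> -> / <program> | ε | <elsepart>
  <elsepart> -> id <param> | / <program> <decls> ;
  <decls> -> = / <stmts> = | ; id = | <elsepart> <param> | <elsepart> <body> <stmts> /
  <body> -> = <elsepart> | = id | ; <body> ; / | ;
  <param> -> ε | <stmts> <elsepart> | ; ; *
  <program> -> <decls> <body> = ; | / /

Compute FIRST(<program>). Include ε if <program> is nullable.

{ /, ;, =, id }

From <program> -> <decls> <body> = ;: add FIRST(<decls>) = { /, ;, =, id }.
<program> -> / / contributes {/}.
Union: FIRST(<program>) = { /, ;, =, id }.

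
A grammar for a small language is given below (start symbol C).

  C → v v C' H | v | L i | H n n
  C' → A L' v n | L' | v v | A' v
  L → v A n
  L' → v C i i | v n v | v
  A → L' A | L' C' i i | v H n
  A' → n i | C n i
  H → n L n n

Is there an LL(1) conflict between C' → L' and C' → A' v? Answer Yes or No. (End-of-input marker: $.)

FIRST(L') = { v } and FIRST(A' v) = { n, v }.
Both contain v, so the two alternatives are not disjoint — LL(1) conflict.

Yes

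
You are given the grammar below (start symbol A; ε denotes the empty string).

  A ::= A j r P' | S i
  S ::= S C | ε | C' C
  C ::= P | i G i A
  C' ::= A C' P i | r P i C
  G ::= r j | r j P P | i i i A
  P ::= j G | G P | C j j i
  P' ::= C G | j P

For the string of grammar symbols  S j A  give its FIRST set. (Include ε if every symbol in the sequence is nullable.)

{ i, j, r }

Add FIRST(S)\{ε} = { i, j, r }; S is nullable, continue.
j is a terminal; add {j} and stop.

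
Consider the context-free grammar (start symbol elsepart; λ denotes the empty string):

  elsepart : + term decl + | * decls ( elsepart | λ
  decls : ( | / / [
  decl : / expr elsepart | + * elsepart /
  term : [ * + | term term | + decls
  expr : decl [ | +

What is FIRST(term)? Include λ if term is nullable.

{ +, [ }

term : [ * + contributes {[}.
From term : term term: add FIRST(term) = { +, [ }.
term : + decls contributes {+}.
Union: FIRST(term) = { +, [ }.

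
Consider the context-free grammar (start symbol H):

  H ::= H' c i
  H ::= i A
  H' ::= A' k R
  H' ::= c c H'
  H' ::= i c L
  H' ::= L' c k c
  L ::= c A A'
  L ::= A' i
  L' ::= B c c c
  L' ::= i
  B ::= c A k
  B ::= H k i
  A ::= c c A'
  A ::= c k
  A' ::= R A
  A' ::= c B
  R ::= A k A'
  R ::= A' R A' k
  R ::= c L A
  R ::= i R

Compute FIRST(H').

From H' ::= A' k R: add FIRST(A') = { c, i }.
H' ::= c c H' contributes {c}.
H' ::= i c L contributes {i}.
From H' ::= L' c k c: add FIRST(L') = { c, i }.
Union: FIRST(H') = { c, i }.

{ c, i }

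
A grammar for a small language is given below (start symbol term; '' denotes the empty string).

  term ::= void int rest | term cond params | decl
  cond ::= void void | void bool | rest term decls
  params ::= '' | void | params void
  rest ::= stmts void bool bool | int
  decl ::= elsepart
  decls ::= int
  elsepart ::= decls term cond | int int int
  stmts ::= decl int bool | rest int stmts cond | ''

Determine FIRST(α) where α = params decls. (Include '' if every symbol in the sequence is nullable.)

Add FIRST(params)\{''} = { void }; params is nullable, continue.
Add FIRST(decls) = { int }; decls is not nullable, stop.

{ int, void }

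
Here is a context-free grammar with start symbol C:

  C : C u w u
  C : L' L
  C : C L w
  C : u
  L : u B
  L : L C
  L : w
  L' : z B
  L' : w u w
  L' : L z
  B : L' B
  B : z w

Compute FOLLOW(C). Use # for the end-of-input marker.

{ #, u, w, z }

C is the start symbol, so # ∈ FOLLOW(C).
In C : C u w u: add FIRST(u w u) = { u }.
In C : C L w: add FIRST(L w) = { u, w }.
In L : L C: C is at the end, add FOLLOW(L) = { #, u, w, z }.
Union: FOLLOW(C) = { #, u, w, z }.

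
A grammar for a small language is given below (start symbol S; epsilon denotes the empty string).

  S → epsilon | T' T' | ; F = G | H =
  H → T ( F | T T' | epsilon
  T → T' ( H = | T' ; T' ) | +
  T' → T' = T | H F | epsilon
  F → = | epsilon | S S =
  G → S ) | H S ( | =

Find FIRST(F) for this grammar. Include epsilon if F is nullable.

F → = contributes {=}.
F → epsilon contributes epsilon.
From F → S S =: S, S nullable, take FIRST(S) ∪ FIRST(S) ∪ {=} = { (, +, ;, = }.
Union: FIRST(F) = { (, +, ;, =, epsilon }.

{ (, +, ;, =, epsilon }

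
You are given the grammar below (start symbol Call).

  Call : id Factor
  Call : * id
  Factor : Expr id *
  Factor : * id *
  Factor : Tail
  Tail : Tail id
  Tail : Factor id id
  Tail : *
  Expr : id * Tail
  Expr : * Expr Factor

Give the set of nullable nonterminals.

{ } (none)

No nonterminal has an empty production or an RHS whose symbols are all nullable.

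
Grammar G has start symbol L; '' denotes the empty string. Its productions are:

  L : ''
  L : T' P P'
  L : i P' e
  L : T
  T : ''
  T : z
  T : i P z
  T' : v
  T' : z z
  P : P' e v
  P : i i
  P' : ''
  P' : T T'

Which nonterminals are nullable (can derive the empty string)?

{ L, P', T }

Directly nullable (have an ''-production): L, T, P'.
No other nonterminal has a production whose RHS symbols are all nullable.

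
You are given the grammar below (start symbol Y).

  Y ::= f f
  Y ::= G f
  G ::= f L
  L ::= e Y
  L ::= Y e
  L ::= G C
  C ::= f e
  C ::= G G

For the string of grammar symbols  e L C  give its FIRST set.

{ e }

e is a terminal; add {e} and stop.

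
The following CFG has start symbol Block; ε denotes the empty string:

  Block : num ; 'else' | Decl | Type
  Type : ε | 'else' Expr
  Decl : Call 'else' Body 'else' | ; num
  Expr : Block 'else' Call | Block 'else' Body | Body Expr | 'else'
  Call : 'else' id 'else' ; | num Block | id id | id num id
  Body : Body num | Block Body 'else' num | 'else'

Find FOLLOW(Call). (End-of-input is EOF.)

{ EOF, 'else', ;, id, num }

In Decl : Call 'else' Body 'else': add FIRST('else' Body 'else') = { 'else' }.
In Expr : Block 'else' Call: Call is at the end, add FOLLOW(Expr) = { EOF, 'else', ;, id, num }.
Union: FOLLOW(Call) = { EOF, 'else', ;, id, num }.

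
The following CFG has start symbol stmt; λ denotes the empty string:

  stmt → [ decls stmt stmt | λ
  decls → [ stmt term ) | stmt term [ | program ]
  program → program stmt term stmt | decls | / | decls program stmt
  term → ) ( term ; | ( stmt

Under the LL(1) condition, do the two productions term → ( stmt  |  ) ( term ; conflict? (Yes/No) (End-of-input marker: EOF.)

FIRST(( stmt) = { ( } and FIRST() ( term ;) = { ) }.
The FIRST sets are disjoint and neither alternative is nullable — no conflict.

No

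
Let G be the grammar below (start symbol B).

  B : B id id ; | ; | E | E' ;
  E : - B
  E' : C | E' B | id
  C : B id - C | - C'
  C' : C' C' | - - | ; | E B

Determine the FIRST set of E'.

From E' : C: add FIRST(C) = { -, ;, id }.
From E' : E' B: add FIRST(E') = { -, ;, id }.
E' : id contributes {id}.
Union: FIRST(E') = { -, ;, id }.

{ -, ;, id }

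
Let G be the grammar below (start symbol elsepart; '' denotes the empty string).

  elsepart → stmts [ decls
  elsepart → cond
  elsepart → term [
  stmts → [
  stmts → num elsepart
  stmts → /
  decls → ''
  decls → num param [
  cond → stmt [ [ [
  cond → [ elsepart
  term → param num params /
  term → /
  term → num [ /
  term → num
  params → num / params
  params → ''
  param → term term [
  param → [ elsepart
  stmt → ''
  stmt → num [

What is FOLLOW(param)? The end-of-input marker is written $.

{ [, num }

In decls → num param [: add FIRST([) = { [ }.
In term → param num params /: add FIRST(num params /) = { num }.
Union: FOLLOW(param) = { [, num }.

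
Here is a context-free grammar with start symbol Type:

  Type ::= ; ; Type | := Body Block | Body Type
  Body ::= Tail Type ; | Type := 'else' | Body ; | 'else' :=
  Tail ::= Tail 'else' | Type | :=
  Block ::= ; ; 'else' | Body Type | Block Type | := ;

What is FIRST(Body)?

{ 'else', :=, ; }

From Body ::= Tail Type ;: add FIRST(Tail) = { 'else', :=, ; }.
From Body ::= Type := 'else': add FIRST(Type) = { 'else', :=, ; }.
From Body ::= Body ;: add FIRST(Body) = { 'else', :=, ; }.
Body ::= 'else' := contributes {'else'}.
Union: FIRST(Body) = { 'else', :=, ; }.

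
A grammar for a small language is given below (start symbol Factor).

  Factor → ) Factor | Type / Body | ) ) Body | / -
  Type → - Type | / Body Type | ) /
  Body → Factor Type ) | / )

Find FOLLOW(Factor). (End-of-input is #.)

Factor is the start symbol, so # ∈ FOLLOW(Factor).
In Factor → ) Factor: Factor is at the end, add FOLLOW(Factor) = { #, ), -, / }.
In Body → Factor Type ): add FIRST(Type )) = { ), -, / }.
Union: FOLLOW(Factor) = { #, ), -, / }.

{ #, ), -, / }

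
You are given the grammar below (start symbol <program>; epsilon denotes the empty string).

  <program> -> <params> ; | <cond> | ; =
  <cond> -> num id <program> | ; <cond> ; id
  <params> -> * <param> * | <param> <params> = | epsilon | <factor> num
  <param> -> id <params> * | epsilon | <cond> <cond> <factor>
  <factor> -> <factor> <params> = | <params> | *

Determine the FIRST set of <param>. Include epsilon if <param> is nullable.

{ ;, id, num, epsilon }

<param> -> id <params> * contributes {id}.
<param> -> epsilon contributes epsilon.
From <param> -> <cond> <cond> <factor>: add FIRST(<cond>) = { ;, num }.
Union: FIRST(<param>) = { ;, id, num, epsilon }.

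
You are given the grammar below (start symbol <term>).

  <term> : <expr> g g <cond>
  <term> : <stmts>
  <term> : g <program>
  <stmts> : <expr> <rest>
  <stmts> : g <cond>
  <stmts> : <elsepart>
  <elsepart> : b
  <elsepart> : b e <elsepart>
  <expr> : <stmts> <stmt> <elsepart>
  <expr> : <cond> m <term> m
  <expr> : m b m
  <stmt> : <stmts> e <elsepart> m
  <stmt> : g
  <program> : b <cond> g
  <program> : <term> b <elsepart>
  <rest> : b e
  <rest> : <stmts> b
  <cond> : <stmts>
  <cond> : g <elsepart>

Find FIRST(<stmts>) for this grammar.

From <stmts> : <expr> <rest>: add FIRST(<expr>) = { b, g, m }.
<stmts> : g <cond> contributes {g}.
From <stmts> : <elsepart>: add FIRST(<elsepart>) = { b }.
Union: FIRST(<stmts>) = { b, g, m }.

{ b, g, m }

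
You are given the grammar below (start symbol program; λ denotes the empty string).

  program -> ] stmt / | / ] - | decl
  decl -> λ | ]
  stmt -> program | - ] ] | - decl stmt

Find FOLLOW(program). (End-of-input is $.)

program is the start symbol, so $ ∈ FOLLOW(program).
In stmt -> program: program is at the end, add FOLLOW(stmt) = { / }.
Union: FOLLOW(program) = { $, / }.

{ $, / }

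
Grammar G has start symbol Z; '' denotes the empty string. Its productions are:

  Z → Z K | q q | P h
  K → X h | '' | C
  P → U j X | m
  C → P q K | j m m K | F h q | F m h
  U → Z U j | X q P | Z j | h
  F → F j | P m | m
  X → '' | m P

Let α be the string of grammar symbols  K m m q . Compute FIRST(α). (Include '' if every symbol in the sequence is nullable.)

Add FIRST(K)\{''} = { h, j, m, q }; K is nullable, continue.
m is a terminal; add {m} and stop.

{ h, j, m, q }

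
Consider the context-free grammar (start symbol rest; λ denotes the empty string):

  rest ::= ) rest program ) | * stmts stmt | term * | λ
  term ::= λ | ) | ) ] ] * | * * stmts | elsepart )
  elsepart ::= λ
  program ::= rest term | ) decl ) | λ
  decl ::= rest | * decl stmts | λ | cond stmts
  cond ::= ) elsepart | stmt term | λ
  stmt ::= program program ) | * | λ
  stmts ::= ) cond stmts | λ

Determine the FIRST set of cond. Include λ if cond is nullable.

{ ), *, λ }

cond ::= ) elsepart contributes {)}.
From cond ::= stmt term: stmt, term nullable, take FIRST(stmt) ∪ FIRST(term) = { ), * }; also λ since the whole RHS is nullable.
cond ::= λ contributes λ.
Union: FIRST(cond) = { ), *, λ }.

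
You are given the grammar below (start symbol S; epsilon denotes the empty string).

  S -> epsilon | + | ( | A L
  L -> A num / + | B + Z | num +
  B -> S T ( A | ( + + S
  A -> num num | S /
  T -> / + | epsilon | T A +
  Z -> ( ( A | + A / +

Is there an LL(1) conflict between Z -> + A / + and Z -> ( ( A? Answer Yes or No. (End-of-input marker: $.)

FIRST(+ A / +) = { + } and FIRST(( ( A) = { ( }.
The FIRST sets are disjoint and neither alternative is nullable — no conflict.

No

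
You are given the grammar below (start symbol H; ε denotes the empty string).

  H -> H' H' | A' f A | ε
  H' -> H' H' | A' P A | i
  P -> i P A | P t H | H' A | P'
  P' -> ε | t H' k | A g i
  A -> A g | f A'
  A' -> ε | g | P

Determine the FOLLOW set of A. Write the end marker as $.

{ $, f, g, i, k, t }

In H -> A' f A: A is at the end, add FOLLOW(H) = { $, f, g, i, k, t }.
In H' -> A' P A: A is at the end, add FOLLOW(H') = { $, f, g, i, k, t }.
In P -> i P A: A is at the end, add FOLLOW(P) = { $, f, g, i, k, t }.
In P -> H' A: A is at the end, add FOLLOW(P) = { $, f, g, i, k, t }.
In P' -> A g i: add FIRST(g i) = { g }.
In A -> A g: add FIRST(g) = { g }.
Union: FOLLOW(A) = { $, f, g, i, k, t }.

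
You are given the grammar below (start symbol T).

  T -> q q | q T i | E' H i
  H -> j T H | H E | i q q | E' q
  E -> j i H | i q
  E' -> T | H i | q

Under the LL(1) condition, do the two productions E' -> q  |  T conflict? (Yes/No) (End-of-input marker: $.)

FIRST(q) = { q } and FIRST(T) = { i, j, q }.
Both contain q, so the two alternatives are not disjoint — LL(1) conflict.

Yes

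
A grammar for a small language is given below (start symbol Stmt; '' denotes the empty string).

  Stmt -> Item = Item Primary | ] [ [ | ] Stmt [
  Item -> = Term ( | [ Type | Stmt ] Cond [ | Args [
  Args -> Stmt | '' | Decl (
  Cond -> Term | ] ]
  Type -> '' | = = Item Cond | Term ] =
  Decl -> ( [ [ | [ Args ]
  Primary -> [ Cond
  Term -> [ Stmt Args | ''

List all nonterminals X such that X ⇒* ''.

{ Args, Cond, Term, Type }

Directly nullable (have an ''-production): Args, Type, Term.
Cond -> Term with every symbol nullable, so Cond is nullable.
No other nonterminal has a production whose RHS symbols are all nullable.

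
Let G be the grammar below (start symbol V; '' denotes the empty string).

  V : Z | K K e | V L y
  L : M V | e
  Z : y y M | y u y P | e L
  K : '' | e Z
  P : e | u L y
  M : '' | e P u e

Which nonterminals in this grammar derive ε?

Directly nullable (have an ''-production): K, M.
No other nonterminal has a production whose RHS symbols are all nullable.

{ K, M }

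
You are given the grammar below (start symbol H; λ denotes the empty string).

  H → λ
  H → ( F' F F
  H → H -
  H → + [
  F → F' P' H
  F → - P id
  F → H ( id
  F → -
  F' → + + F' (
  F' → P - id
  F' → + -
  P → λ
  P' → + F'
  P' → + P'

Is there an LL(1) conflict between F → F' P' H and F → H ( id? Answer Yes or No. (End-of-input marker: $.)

Yes

FIRST(F' P' H) = { +, - } and FIRST(H ( id) = { (, +, - }.
Both contain +, so the two alternatives are not disjoint — LL(1) conflict.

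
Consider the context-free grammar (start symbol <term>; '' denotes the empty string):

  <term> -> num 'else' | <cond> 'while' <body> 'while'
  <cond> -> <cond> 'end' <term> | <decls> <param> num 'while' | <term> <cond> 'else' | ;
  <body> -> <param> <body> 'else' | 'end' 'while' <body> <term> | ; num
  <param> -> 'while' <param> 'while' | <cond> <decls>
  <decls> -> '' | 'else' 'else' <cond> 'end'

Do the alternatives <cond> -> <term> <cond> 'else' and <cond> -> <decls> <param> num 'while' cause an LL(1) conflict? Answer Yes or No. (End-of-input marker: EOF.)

Yes

FIRST(<term> <cond> 'else') = { 'else', 'while', ;, num } and FIRST(<decls> <param> num 'while') = { 'else', 'while', ;, num }.
Both contain 'else', so the two alternatives are not disjoint — LL(1) conflict.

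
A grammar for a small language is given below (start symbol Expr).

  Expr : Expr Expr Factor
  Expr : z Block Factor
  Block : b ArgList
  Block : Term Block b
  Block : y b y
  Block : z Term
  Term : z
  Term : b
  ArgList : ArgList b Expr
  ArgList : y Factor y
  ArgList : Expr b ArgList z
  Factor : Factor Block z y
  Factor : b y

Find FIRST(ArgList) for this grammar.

From ArgList : ArgList b Expr: add FIRST(ArgList) = { y, z }.
ArgList : y Factor y contributes {y}.
From ArgList : Expr b ArgList z: add FIRST(Expr) = { z }.
Union: FIRST(ArgList) = { y, z }.

{ y, z }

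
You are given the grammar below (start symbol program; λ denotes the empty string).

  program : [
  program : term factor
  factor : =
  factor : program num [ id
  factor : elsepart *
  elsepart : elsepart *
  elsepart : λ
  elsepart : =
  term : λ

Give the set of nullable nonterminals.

{ elsepart, term }

Directly nullable (have an λ-production): elsepart, term.
No other nonterminal has a production whose RHS symbols are all nullable.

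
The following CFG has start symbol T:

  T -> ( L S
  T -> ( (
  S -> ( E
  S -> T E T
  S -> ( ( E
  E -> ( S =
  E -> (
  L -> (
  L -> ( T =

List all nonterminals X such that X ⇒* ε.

{ } (none)

No nonterminal has an empty production or an RHS whose symbols are all nullable.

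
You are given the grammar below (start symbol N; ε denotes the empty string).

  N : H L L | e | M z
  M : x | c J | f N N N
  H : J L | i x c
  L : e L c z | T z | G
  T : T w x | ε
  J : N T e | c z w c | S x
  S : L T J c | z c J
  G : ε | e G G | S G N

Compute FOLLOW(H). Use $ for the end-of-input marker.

In N : H L L: add FIRST(L L)\{ε} = { c, e, f, i, w, x, z }.
  Since L L is nullable, also add FOLLOW(N) = { $, c, e, f, i, w, x, z }.
Union: FOLLOW(H) = { $, c, e, f, i, w, x, z }.

{ $, c, e, f, i, w, x, z }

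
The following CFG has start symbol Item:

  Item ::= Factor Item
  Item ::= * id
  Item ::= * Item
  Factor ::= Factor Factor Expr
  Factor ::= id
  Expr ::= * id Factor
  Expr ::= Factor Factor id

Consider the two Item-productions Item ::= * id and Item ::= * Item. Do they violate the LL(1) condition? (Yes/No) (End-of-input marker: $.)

FIRST(* id) = { * } and FIRST(* Item) = { * }.
Both contain *, so the two alternatives are not disjoint — LL(1) conflict.

Yes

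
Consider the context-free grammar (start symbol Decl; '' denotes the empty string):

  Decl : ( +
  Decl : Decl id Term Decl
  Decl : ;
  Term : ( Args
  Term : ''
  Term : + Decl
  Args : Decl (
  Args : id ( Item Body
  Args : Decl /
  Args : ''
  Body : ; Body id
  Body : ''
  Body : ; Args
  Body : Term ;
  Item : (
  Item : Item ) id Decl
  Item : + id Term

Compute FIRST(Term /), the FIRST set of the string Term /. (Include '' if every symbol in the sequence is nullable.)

Add FIRST(Term)\{''} = { (, + }; Term is nullable, continue.
/ is a terminal; add {/} and stop.

{ (, +, / }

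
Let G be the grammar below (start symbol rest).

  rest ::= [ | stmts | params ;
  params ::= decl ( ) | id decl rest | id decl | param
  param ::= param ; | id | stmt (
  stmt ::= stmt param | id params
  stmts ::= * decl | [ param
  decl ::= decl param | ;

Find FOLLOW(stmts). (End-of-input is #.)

{ #, (, ;, id }

In rest ::= stmts: stmts is at the end, add FOLLOW(rest) = { #, (, ;, id }.
Union: FOLLOW(stmts) = { #, (, ;, id }.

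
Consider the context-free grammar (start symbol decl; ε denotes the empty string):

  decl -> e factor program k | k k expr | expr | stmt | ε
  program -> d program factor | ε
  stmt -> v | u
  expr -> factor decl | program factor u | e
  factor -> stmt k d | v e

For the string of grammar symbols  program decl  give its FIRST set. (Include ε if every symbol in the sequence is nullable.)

Add FIRST(program)\{ε} = { d }; program is nullable, continue.
Add FIRST(decl)\{ε} = { d, e, k, u, v }; decl is nullable, continue.
Every symbol is nullable, so include ε.

{ d, e, k, u, v, ε }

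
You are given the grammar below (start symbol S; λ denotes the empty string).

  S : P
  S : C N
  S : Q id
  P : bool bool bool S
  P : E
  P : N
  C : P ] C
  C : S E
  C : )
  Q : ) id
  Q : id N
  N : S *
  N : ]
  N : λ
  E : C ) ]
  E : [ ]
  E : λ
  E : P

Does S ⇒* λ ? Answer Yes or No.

Yes

S : P and each of P is nullable, so S ⇒* λ.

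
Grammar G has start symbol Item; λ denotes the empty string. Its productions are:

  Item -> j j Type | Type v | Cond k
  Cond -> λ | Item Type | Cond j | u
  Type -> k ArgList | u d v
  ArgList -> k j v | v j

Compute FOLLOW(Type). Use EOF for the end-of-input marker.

In Item -> j j Type: Type is at the end, add FOLLOW(Item) = { EOF, k, u }.
In Item -> Type v: add FIRST(v) = { v }.
In Cond -> Item Type: Type is at the end, add FOLLOW(Cond) = { j, k }.
Union: FOLLOW(Type) = { EOF, j, k, u, v }.

{ EOF, j, k, u, v }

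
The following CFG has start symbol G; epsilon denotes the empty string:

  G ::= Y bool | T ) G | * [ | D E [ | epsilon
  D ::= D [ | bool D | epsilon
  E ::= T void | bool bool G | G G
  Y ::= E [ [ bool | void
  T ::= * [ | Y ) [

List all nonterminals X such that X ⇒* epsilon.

{ D, E, G }

Directly nullable (have an epsilon-production): G, D.
E ::= G G with every symbol nullable, so E is nullable.
No other nonterminal has a production whose RHS symbols are all nullable.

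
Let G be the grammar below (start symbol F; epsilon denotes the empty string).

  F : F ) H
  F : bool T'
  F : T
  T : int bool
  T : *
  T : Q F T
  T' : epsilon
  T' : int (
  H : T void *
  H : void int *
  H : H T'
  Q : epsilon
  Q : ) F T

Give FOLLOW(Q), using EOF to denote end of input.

In T : Q F T: add FIRST(F T) = { ), *, bool, int }.
Union: FOLLOW(Q) = { ), *, bool, int }.

{ ), *, bool, int }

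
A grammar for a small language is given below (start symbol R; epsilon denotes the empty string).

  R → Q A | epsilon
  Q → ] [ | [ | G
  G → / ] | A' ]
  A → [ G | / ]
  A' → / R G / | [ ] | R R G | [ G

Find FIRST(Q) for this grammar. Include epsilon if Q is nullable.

{ /, [, ] }

Q → ] [ contributes {]}.
Q → [ contributes {[}.
From Q → G: add FIRST(G) = { /, [, ] }.
Union: FIRST(Q) = { /, [, ] }.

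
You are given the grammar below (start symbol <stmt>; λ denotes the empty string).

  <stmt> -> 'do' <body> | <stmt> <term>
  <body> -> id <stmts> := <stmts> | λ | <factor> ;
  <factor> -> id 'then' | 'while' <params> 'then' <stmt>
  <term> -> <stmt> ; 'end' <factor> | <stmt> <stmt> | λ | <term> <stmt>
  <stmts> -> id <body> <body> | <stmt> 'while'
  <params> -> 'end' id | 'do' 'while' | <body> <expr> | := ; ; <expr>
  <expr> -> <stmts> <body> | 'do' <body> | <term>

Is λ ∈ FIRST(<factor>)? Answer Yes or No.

No

Nullable nonterminals: <body>, <expr>, <params>, <term>.
No production of <factor> has an RHS whose symbols are all nullable, so <factor> is not nullable.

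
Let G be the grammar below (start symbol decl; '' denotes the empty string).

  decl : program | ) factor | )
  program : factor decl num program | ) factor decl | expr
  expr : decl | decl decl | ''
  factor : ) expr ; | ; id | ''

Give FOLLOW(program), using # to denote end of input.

{ #, ), ;, num }

In decl : program: program is at the end, add FOLLOW(decl) = { #, ), ;, num }.
In program : factor decl num program: program is at the end, add FOLLOW(program) = { #, ), ;, num }.
Union: FOLLOW(program) = { #, ), ;, num }.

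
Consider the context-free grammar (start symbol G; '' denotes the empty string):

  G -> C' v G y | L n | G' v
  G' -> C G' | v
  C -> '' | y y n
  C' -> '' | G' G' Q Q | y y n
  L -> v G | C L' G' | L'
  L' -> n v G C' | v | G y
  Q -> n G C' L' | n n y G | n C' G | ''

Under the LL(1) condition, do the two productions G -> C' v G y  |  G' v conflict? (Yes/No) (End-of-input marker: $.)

Yes

FIRST(C' v G y) = { v, y } and FIRST(G' v) = { v, y }.
Both contain v, so the two alternatives are not disjoint — LL(1) conflict.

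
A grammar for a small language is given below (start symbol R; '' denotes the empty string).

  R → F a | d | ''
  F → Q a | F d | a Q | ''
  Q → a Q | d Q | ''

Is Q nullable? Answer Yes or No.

Yes

Q has an ''-production, so Q ⇒ ''.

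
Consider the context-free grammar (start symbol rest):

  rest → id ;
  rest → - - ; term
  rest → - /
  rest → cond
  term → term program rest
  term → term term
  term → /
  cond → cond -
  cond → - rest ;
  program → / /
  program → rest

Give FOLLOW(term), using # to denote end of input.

{ #, -, /, ;, id }

In rest → - - ; term: term is at the end, add FOLLOW(rest) = { #, -, /, ;, id }.
In term → term program rest: add FIRST(program rest) = { -, /, id }.
In term → term term: add FIRST(term) = { / }.
In term → term term: term is at the end, add FOLLOW(term) = { #, -, /, ;, id }.
Union: FOLLOW(term) = { #, -, /, ;, id }.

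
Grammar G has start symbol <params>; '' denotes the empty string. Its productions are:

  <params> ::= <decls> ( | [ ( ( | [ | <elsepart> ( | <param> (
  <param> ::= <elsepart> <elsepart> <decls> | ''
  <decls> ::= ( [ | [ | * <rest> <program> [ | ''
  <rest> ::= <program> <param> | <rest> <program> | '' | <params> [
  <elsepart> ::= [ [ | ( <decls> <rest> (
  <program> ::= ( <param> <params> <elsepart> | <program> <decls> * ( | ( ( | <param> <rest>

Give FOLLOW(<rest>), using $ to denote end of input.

{ (, *, [ }

In <decls> ::= * <rest> <program> [: add FIRST(<program> [) = { (, *, [ }.
In <rest> ::= <rest> <program>: add FIRST(<program>)\{''} = { (, *, [ }.
  Since <program> is nullable, also add FOLLOW(<rest>) = { (, *, [ }.
In <elsepart> ::= ( <decls> <rest> (: add FIRST(() = { ( }.
In <program> ::= <param> <rest>: <rest> is at the end, add FOLLOW(<program>) = { (, *, [ }.
Union: FOLLOW(<rest>) = { (, *, [ }.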